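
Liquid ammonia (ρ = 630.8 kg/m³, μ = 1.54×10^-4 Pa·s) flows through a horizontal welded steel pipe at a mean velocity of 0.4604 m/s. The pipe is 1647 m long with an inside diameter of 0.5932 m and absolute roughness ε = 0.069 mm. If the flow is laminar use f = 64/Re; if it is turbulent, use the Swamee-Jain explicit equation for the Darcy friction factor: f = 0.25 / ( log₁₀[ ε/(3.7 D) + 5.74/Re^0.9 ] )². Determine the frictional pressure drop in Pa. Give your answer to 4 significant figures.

ΔP ≈ 2529 Pa

Reynolds number Re = ρVD/μ = 630.8 · 0.4604 · 0.5932 / 0.000154 = 1.119e+06.
Re > 4000 → turbulent. Relative roughness ε/D = 6.9e-05/0.5932 = 0.000116. Swamee-Jain: f = 0.25/(log₁₀[0.000116/3.7 + 5.74/1.119e+06^0.9])² = 0.25/(log₁₀[3.14e-05 + 2.07e-05])² = 0.25/(-4.283)² = 0.01363.
Darcy-Weisbach: ΔP = f(L/D)(ρV²/2) = 0.01363·(1647/0.5932)·(630.8·0.4604²/2) = 0.01363·2776·66.85 = 2529 Pa.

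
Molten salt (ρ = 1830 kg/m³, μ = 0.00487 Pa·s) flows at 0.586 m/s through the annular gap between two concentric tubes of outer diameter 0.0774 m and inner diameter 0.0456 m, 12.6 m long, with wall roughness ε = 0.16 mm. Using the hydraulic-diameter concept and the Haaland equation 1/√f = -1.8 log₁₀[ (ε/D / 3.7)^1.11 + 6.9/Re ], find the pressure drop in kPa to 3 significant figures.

ΔP ≈ 4.96 kPa

Hydraulic diameter D_h = 4A/P = D_o - D_i = 0.0774 - 0.0456 = 0.0318 m.
Re = ρVD_h/μ = 1830·0.586·0.0318/0.00487 = 7002.
ε/D_h = 0.00016/0.0318 = 0.00503; Haaland gives 1/√f = -1.8 log₁₀[0.000658+0.000985] = 5.012, so f = 0.03981.
ΔP = f(L/D_h)(ρV²/2) = 0.03981·12.6/0.0318·314.2 = 4957 Pa.
ΔP = 4.96 kPa.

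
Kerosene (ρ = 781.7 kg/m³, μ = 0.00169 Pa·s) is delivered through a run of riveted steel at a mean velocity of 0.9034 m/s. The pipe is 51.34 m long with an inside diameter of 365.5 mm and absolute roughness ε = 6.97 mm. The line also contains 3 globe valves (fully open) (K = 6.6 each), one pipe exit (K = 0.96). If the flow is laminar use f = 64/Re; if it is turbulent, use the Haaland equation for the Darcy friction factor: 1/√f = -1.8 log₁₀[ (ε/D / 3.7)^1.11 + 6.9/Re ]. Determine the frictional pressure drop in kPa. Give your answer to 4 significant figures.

Reynolds number Re = ρVD/μ = 781.7 · 0.9034 · 0.3655 / 0.00169 = 1.527e+05.
Re > 4000 → turbulent. Relative roughness ε/D = 0.00697/0.3655 = 0.0191. Haaland: 1/√f = -1.8 log₁₀[(0.0191/3.7)^1.11 + 6.9/1.527e+05] = -1.8 log₁₀[0.00289 + 4.52e-05] = 4.559, so f = 0.04811.
Total minor-loss coefficient ΣK = 3·6.6 + 1·0.96 = 20.8.
ΔP = [f·L/D + ΣK]·(ρV²/2) = [0.04811·51.34/0.3655 + 20.8]·(781.7·0.9034²/2) = [6.758 + 20.8]·319 = 8778 Pa.
ΔP = 8778 Pa = 8.778 kPa.

ΔP ≈ 8.778 kPa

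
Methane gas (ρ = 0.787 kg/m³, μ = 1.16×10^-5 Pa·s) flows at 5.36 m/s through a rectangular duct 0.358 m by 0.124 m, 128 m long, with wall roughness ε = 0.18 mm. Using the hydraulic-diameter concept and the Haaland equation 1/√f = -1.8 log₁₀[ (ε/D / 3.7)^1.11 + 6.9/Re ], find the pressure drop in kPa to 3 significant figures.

Hydraulic diameter D_h = 4A/P = 4·(0.358·0.124)/(2·(0.358+0.124)) = 0.1776/0.964 = 0.1842 m.
Re = ρVD_h/μ = 0.787·5.36·0.1842/1.16e-05 = 6.698e+04.
ε/D_h = 0.00018/0.1842 = 0.000977; Haaland gives 1/√f = -1.8 log₁₀[0.000107+0.000103] = 6.621, so f = 0.02281.
ΔP = f(L/D_h)(ρV²/2) = 0.02281·128/0.1842·11.31 = 179.2 Pa.
ΔP = 0.179 kPa.

ΔP ≈ 0.179 kPa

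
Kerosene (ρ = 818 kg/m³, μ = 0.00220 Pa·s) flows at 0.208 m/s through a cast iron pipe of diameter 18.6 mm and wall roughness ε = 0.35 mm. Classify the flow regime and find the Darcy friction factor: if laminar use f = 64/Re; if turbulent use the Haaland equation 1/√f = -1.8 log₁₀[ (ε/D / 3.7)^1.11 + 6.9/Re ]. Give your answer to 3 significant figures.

Re = ρVD/μ = 818·0.208·0.0186/0.0022 = 1438.
Re < 2300 → laminar, so f = 64/Re = 0.04449 (roughness is irrelevant in laminar flow).

f ≈ 0.0445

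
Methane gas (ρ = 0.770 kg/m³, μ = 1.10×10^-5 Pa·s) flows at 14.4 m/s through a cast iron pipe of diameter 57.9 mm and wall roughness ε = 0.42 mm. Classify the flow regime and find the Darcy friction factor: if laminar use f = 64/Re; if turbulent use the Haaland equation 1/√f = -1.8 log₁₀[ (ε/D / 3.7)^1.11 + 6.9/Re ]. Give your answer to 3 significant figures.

f ≈ 0.0353

Re = ρVD/μ = 0.77·14.4·0.0579/1.1e-05 = 5.836e+04.
Re > 4000 → turbulent. ε/D = 0.00042/0.0579 = 0.00725; Haaland: 1/√f = -1.8 log₁₀[0.000987 + 0.000118] = 5.321, so f = 0.03531.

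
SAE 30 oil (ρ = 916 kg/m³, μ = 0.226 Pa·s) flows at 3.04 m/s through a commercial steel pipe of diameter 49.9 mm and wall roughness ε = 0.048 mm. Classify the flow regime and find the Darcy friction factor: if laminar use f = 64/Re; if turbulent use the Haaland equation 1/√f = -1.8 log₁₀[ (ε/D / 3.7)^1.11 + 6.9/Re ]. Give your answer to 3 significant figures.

f ≈ 0.104

Re = ρVD/μ = 916·3.04·0.0499/0.226 = 614.8.
Re < 2300 → laminar, so f = 64/Re = 0.1041 (roughness is irrelevant in laminar flow).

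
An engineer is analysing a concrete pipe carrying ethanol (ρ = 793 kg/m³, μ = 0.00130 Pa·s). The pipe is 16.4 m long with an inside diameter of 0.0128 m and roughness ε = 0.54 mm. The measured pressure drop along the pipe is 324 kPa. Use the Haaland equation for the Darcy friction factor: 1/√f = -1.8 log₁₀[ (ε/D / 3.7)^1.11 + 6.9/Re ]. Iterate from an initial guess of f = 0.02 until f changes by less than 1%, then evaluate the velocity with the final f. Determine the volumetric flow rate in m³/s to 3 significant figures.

Q ≈ 3.96×10^-4 m³/s

Rearranging Darcy-Weisbach: V = √(2·ΔP·D/(f·L·ρ)). With ε/D = 0.00054/0.0128 = 0.0422, iterate starting from f = 0.02:
  f = 0.02 → V = √(2·3.24e+05·0.0128/(0.02·16.4·793)) = 5.647 m/s; Re = ρVD/μ = 4.409e+04; f → 0.06695
  f = 0.06695 → V = 3.086 m/s; Re = 2.41e+04; f → 0.06744
Converged (Δf/f < 1%). With the final f = 0.06744: V = √(2·3.24e+05·0.0128/(0.06744·16.4·793)) = 3.075 m/s.
Q = V·A = 3.075·(π/4·0.0128²) = 0.0003957 m³/s = 3.96×10^-4 m³/s.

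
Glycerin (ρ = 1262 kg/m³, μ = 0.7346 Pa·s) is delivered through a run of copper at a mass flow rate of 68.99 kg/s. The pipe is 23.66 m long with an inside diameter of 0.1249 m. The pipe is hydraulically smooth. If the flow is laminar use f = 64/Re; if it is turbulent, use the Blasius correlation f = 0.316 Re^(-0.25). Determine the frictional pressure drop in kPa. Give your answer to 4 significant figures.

A = πD²/4 = π(0.1249)²/4 = 0.01225 m²; mean velocity V = ṁ/(ρA) = 68.99/(1262 · 0.01225) = 4.462 m/s.
Reynolds number Re = ρVD/μ = 1262 · 4.462 · 0.1249 / 0.735 = 957.4.
Re < 2300 → laminar flow, so f = 64/Re = 64/957.4 = 0.06685 (the turbulent correlation is not needed).
Darcy-Weisbach: ΔP = f(L/D)(ρV²/2) = 0.06685·(23.66/0.1249)·(1262·4.462²/2) = 0.06685·189.4·1.256e+04 = 1.591e+05 Pa.
ΔP = 1.591e+05 Pa = 159.1 kPa.

ΔP ≈ 159.1 kPa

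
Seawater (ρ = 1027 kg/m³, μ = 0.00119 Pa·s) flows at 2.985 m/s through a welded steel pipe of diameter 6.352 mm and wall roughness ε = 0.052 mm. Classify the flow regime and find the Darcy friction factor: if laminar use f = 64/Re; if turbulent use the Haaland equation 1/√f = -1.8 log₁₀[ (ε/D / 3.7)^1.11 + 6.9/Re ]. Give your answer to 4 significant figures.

Re = ρVD/μ = 1027·2.985·0.006352/0.00119 = 1.636e+04.
Re > 4000 → turbulent. ε/D = 5.2e-05/0.006352 = 0.00819; Haaland: 1/√f = -1.8 log₁₀[0.00113 + 0.000422] = 5.057, so f = 0.03911.

f ≈ 0.03911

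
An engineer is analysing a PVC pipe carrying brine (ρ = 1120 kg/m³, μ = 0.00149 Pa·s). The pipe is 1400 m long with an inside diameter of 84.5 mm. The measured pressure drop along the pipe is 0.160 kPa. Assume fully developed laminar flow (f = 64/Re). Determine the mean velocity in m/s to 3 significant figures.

V ≈ 0.0171 m/s

For laminar flow, f = 64/Re with Re = ρVD/μ, so Darcy-Weisbach reduces to ΔP = 32μLV/D². Solving for V: V = ΔP·D²/(32μL) = 160·(0.0845)²/(32·0.00149·1400) = 0.01711 m/s.
Check: Re = ρVD/μ = 1120·0.01711·0.0845/0.00149 = 1087 < 2300, so the laminar assumption holds.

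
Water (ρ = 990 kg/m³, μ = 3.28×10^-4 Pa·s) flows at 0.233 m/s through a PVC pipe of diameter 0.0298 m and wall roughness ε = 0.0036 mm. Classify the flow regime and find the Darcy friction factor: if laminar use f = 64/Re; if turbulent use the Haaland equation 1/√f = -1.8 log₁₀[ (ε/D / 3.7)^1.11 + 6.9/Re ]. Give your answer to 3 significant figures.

f ≈ 0.0256

Re = ρVD/μ = 990·0.233·0.0298/0.000328 = 2.096e+04.
Re > 4000 → turbulent. ε/D = 3.6e-06/0.0298 = 0.000121; Haaland: 1/√f = -1.8 log₁₀[1.05e-05 + 0.000329] = 6.244, so f = 0.02565.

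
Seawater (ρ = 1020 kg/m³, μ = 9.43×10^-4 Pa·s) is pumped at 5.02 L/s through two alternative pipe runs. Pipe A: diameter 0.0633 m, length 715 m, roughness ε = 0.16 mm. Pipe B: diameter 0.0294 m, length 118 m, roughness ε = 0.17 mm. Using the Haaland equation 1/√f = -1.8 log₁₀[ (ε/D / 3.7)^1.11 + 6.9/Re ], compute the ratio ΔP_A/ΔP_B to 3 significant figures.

ΔP_A/ΔP_B ≈ 0.107

Pipe A: V = Q/A = 0.00502/0.003147 = 1.595 m/s; Re = 1.092e+05; ε/D = 0.00253; Haaland → f = 0.0262; ΔP_A = f(L/D)(ρV²/2) = 3.84e+05 Pa.
Pipe B: V = Q/A = 0.00502/0.0006789 = 7.395 m/s; Re = 2.352e+05; ε/D = 0.00578; Haaland → f = 0.03215; ΔP_B = f(L/D)(ρV²/2) = 3.598e+06 Pa.
ΔP_A/ΔP_B = 3.84e+05/3.598e+06 = 0.107.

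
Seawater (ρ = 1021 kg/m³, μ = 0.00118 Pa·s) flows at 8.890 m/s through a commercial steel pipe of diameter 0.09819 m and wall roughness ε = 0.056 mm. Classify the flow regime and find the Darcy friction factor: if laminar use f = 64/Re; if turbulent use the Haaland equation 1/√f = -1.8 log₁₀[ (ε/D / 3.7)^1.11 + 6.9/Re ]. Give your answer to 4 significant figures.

f ≈ 0.01776

Re = ρVD/μ = 1021·8.89·0.09819/0.00118 = 7.553e+05.
Re > 4000 → turbulent. ε/D = 5.6e-05/0.09819 = 0.00057; Haaland: 1/√f = -1.8 log₁₀[5.87e-05 + 9.14e-06] = 7.503, so f = 0.01776.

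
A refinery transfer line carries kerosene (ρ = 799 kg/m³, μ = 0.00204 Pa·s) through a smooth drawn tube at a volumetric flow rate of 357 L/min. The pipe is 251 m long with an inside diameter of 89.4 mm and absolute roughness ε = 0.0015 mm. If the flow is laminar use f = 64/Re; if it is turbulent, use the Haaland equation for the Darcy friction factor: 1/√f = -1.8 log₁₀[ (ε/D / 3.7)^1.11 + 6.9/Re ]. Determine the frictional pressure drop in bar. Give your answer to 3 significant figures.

ΔP ≈ 0.230 bar

Q = 357 L/min = 357/60000 = 0.00595 m³/s.
Cross-sectional area A = πD²/4 = π(0.0894)²/4 = 0.006277 m²; mean velocity V = Q/A = 0.00595/0.006277 = 0.9479 m/s.
Reynolds number Re = ρVD/μ = 799 · 0.9479 · 0.0894 / 0.00204 = 3.319e+04.
Re > 4000 → turbulent. Relative roughness ε/D = 1.5e-06/0.0894 = 1.68e-05. Haaland: 1/√f = -1.8 log₁₀[(1.68e-05/3.7)^1.11 + 6.9/3.319e+04] = -1.8 log₁₀[1.17e-06 + 0.000208] = 6.623, so f = 0.02279.
Darcy-Weisbach: ΔP = f(L/D)(ρV²/2) = 0.02279·(251/0.0894)·(799·0.9479²/2) = 0.02279·2808·358.9 = 2.297e+04 Pa.
ΔP = 2.297e+04 Pa = 0.230 bar.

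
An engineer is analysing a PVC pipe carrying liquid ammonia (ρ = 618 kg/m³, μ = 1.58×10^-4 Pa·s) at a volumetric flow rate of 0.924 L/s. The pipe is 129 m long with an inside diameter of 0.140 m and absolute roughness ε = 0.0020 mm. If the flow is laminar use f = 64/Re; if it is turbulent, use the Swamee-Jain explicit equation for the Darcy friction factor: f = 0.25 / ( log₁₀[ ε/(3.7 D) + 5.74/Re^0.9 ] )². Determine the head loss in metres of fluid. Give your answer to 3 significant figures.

Q = 0.924 L/s = 0.924/1000 = 0.000924 m³/s.
Cross-sectional area A = πD²/4 = π(0.14)²/4 = 0.01539 m²; mean velocity V = Q/A = 0.000924/0.01539 = 0.06002 m/s.
Reynolds number Re = ρVD/μ = 618 · 0.06002 · 0.14 / 0.000158 = 3.287e+04.
Re > 4000 → turbulent. Relative roughness ε/D = 2e-06/0.14 = 1.43e-05. Swamee-Jain: f = 0.25/(log₁₀[1.43e-05/3.7 + 5.74/3.287e+04^0.9])² = 0.25/(log₁₀[3.86e-06 + 0.000494])² = 0.25/(-3.303)² = 0.02292.
Darcy-Weisbach: ΔP = f(L/D)(ρV²/2) = 0.02292·(129/0.14)·(618·0.06002²/2) = 0.02292·921.4·1.113 = 23.51 Pa.
Head loss h_f = ΔP/(ρg) = 23.51/(618·9.81) = 0.00388 m.

h_f ≈ 0.00388 m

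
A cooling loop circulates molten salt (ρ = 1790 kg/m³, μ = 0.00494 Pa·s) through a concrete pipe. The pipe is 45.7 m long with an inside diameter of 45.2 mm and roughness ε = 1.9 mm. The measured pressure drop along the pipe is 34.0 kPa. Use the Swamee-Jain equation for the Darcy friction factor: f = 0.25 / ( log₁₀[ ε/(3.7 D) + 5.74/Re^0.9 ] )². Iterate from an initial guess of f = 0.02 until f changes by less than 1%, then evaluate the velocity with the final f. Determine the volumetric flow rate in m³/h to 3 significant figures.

Rearranging Darcy-Weisbach: V = √(2·ΔP·D/(f·L·ρ)). With ε/D = 0.0019/0.0452 = 0.042, iterate starting from f = 0.02:
  f = 0.02 → V = √(2·3.4e+04·0.0452/(0.02·45.7·1790)) = 1.371 m/s; Re = ρVD/μ = 2.245e+04; f → 0.06791
  f = 0.06791 → V = 0.7439 m/s; Re = 1.218e+04; f → 0.0692
  f = 0.0692 → V = 0.7369 m/s; Re = 1.207e+04; f → 0.06922
Converged (Δf/f < 1%). With the final f = 0.06922: V = √(2·3.4e+04·0.0452/(0.06922·45.7·1790)) = 0.7367 m/s.
Q = V·A = 0.7367·(π/4·0.0452²) = 0.001182 m³/s = 4.26 m³/h.

Q ≈ 4.26 m³/h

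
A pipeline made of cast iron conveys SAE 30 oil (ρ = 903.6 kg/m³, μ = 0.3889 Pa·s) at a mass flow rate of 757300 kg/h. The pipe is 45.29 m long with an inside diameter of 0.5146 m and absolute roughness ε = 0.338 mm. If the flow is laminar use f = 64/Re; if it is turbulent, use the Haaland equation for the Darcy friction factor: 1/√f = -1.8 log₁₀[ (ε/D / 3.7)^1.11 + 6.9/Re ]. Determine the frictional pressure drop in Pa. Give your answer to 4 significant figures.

ΔP ≈ 2382 Pa

ṁ = 757300 kg/h = 757300/3600 = 210.4 kg/s.
A = πD²/4 = π(0.5146)²/4 = 0.208 m²; mean velocity V = ṁ/(ρA) = 210.4/(903.6 · 0.208) = 1.119 m/s.
Reynolds number Re = ρVD/μ = 903.6 · 1.119 · 0.5146 / 0.389 = 1338.
Re < 2300 → laminar flow, so f = 64/Re = 64/1338 = 0.04782 (the turbulent correlation is not needed).
Darcy-Weisbach: ΔP = f(L/D)(ρV²/2) = 0.04782·(45.29/0.5146)·(903.6·1.119²/2) = 0.04782·88.01·566.1 = 2382 Pa.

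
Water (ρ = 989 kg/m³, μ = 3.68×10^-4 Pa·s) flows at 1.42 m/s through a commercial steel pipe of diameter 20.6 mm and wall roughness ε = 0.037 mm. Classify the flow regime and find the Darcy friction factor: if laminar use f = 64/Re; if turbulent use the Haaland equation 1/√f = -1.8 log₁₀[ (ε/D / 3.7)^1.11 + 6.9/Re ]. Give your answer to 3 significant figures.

Re = ρVD/μ = 989·1.42·0.0206/0.000368 = 7.861e+04.
Re > 4000 → turbulent. ε/D = 3.7e-05/0.0206 = 0.0018; Haaland: 1/√f = -1.8 log₁₀[0.00021 + 8.78e-05] = 6.348, so f = 0.02482.

f ≈ 0.0248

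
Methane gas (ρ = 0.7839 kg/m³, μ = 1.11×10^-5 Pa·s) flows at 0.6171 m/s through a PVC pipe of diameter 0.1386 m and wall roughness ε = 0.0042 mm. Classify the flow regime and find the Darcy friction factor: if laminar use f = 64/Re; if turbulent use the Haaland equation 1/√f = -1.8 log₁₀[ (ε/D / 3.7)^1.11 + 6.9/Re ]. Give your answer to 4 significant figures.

f ≈ 0.03567

Re = ρVD/μ = 0.7839·0.6171·0.1386/1.11e-05 = 6040.
Re > 4000 → turbulent. ε/D = 4.2e-06/0.1386 = 3.03e-05; Haaland: 1/√f = -1.8 log₁₀[2.26e-06 + 0.00114] = 5.294, so f = 0.03567.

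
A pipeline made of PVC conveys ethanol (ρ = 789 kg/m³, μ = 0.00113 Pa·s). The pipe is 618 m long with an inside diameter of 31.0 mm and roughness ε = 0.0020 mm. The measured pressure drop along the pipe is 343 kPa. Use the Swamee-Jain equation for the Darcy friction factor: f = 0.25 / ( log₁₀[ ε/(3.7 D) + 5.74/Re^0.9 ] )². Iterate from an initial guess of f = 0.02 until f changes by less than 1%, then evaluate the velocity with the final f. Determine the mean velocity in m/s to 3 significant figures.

V ≈ 1.36 m/s

Rearranging Darcy-Weisbach: V = √(2·ΔP·D/(f·L·ρ)). With ε/D = 2e-06/0.031 = 6.45e-05, iterate starting from f = 0.02:
  f = 0.02 → V = √(2·3.43e+05·0.031/(0.02·618·789)) = 1.477 m/s; Re = ρVD/μ = 3.196e+04; f → 0.02323
  f = 0.02323 → V = 1.37 m/s; Re = 2.966e+04; f → 0.02364
  f = 0.02364 → V = 1.358 m/s; Re = 2.94e+04; f → 0.02368
Converged (Δf/f < 1%). With the final f = 0.02368: V = √(2·3.43e+05·0.031/(0.02368·618·789)) = 1.357 m/s.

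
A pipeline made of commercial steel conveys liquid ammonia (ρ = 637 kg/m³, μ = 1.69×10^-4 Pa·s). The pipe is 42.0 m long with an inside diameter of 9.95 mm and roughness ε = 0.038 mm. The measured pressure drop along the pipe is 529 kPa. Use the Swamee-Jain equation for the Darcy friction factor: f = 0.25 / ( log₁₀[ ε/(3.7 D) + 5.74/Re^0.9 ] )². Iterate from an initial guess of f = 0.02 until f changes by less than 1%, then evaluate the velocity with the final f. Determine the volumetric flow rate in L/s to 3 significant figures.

Q ≈ 0.286 L/s

Rearranging Darcy-Weisbach: V = √(2·ΔP·D/(f·L·ρ)). With ε/D = 3.8e-05/0.00995 = 0.00382, iterate starting from f = 0.02:
  f = 0.02 → V = √(2·5.29e+05·0.00995/(0.02·42·637)) = 4.436 m/s; Re = ρVD/μ = 1.663e+05; f → 0.02891
  f = 0.02891 → V = 3.689 m/s; Re = 1.383e+05; f → 0.02907
Converged (Δf/f < 1%). With the final f = 0.02907: V = √(2·5.29e+05·0.00995/(0.02907·42·637)) = 3.679 m/s.
Q = V·A = 3.679·(π/4·0.00995²) = 0.0002861 m³/s = 0.286 L/s.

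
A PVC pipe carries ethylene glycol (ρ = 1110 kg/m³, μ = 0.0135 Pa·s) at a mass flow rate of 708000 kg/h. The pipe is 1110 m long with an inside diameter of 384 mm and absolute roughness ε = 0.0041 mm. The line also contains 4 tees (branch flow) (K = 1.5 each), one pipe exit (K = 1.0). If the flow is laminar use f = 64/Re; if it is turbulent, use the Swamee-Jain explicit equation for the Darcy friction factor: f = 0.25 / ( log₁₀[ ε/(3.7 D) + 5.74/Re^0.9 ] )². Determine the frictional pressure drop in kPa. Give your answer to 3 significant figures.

ṁ = 708000 kg/h = 708000/3600 = 196.7 kg/s.
A = πD²/4 = π(0.384)²/4 = 0.1158 m²; mean velocity V = ṁ/(ρA) = 196.7/(1110 · 0.1158) = 1.53 m/s.
Reynolds number Re = ρVD/μ = 1110 · 1.53 · 0.384 / 0.0135 = 4.83e+04.
Re > 4000 → turbulent. Relative roughness ε/D = 4.1e-06/0.384 = 1.07e-05. Swamee-Jain: f = 0.25/(log₁₀[1.07e-05/3.7 + 5.74/4.83e+04^0.9])² = 0.25/(log₁₀[2.89e-06 + 0.000349])² = 0.25/(-3.453)² = 0.02097.
Total minor-loss coefficient ΣK = 4·1.5 + 1·1 = 7.
ΔP = [f·L/D + ΣK]·(ρV²/2) = [0.02097·1110/0.384 + 7]·(1110·1.53²/2) = [60.61 + 7]·1299 = 8.782e+04 Pa.
ΔP = 8.782e+04 Pa = 87.8 kPa.

ΔP ≈ 87.8 kPa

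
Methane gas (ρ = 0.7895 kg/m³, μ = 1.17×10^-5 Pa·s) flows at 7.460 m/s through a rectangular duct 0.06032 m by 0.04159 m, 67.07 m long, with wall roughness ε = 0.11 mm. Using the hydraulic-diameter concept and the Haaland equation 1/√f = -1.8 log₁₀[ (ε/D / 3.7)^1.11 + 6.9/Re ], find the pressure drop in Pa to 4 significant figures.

Hydraulic diameter D_h = 4A/P = 4·(0.06032·0.04159)/(2·(0.06032+0.04159)) = 0.01003/0.2038 = 0.04923 m.
Re = ρVD_h/μ = 0.7895·7.46·0.04923/1.17e-05 = 2.478e+04.
ε/D_h = 0.00011/0.04923 = 0.00223; Haaland gives 1/√f = -1.8 log₁₀[0.000267+0.000278] = 5.874, so f = 0.02899.
ΔP = f(L/D_h)(ρV²/2) = 0.02899·67.07/0.04923·21.97 = 867.5 Pa.

ΔP ≈ 867.5 Pa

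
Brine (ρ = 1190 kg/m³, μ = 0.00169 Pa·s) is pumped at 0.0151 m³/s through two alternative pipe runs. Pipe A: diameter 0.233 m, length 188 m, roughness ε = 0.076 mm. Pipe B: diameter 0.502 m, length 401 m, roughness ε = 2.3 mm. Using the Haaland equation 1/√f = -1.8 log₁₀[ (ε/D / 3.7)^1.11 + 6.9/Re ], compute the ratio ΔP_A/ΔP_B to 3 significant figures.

ΔP_A/ΔP_B ≈ 14.0

Pipe A: V = Q/A = 0.0151/0.04264 = 0.3541 m/s; Re = 5.81e+04; ε/D = 0.000326; Haaland → f = 0.02112; ΔP_A = f(L/D)(ρV²/2) = 1272 Pa.
Pipe B: V = Q/A = 0.0151/0.1979 = 0.07629 m/s; Re = 2.697e+04; ε/D = 0.00458; Haaland → f = 0.03272; ΔP_B = f(L/D)(ρV²/2) = 90.52 Pa.
ΔP_A/ΔP_B = 1272/90.52 = 14.0.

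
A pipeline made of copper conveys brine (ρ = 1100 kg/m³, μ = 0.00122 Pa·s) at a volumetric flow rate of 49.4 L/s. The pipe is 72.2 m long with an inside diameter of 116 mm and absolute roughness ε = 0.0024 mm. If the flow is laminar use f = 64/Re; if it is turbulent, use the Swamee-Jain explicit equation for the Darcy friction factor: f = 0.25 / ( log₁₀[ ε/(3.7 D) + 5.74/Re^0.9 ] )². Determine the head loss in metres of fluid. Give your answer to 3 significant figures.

h_f ≈ 9.33 m

Q = 49.4 L/s = 49.4/1000 = 0.0494 m³/s.
Cross-sectional area A = πD²/4 = π(0.116)²/4 = 0.01057 m²; mean velocity V = Q/A = 0.0494/0.01057 = 4.674 m/s.
Reynolds number Re = ρVD/μ = 1100 · 4.674 · 0.116 / 0.00122 = 4.889e+05.
Re > 4000 → turbulent. Relative roughness ε/D = 2.4e-06/0.116 = 2.07e-05. Swamee-Jain: f = 0.25/(log₁₀[2.07e-05/3.7 + 5.74/4.889e+05^0.9])² = 0.25/(log₁₀[5.59e-06 + 4.35e-05])² = 0.25/(-4.309)² = 0.01347.
Darcy-Weisbach: ΔP = f(L/D)(ρV²/2) = 0.01347·(72.2/0.116)·(1100·4.674²/2) = 0.01347·622.4·1.202e+04 = 1.007e+05 Pa.
Head loss h_f = ΔP/(ρg) = 1.007e+05/(1100·9.81) = 9.33 m.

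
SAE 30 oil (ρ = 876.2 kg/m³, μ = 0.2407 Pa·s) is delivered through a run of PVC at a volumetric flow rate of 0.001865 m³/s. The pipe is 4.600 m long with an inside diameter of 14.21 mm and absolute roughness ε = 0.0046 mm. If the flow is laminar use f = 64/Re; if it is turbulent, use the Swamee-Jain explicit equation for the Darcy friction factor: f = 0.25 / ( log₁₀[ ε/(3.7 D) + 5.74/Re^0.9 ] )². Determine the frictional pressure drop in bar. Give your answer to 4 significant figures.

ΔP ≈ 20.63 bar

Cross-sectional area A = πD²/4 = π(0.01421)²/4 = 0.0001586 m²; mean velocity V = Q/A = 0.001865/0.0001586 = 11.76 m/s.
Reynolds number Re = ρVD/μ = 876.2 · 11.76 · 0.01421 / 0.241 = 608.3.
Re < 2300 → laminar flow, so f = 64/Re = 64/608.3 = 0.1052 (the turbulent correlation is not needed).
Darcy-Weisbach: ΔP = f(L/D)(ρV²/2) = 0.1052·(4.6/0.01421)·(876.2·11.76²/2) = 0.1052·323.7·6.059e+04 = 2.063e+06 Pa.
ΔP = 2.063e+06 Pa = 20.63 bar.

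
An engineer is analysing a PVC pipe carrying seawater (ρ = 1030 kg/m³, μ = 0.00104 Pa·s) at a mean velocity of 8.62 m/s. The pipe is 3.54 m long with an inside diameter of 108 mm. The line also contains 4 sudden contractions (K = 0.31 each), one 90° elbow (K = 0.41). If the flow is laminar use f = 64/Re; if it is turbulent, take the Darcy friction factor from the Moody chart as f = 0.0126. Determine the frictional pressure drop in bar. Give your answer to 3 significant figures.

Reynolds number Re = ρVD/μ = 1030 · 8.62 · 0.108 / 0.00104 = 9.22e+05.
Re > 4000 → turbulent; use the Moody-chart value f = 0.0126.
Total minor-loss coefficient ΣK = 4·0.31 + 1·0.41 = 1.65.
ΔP = [f·L/D + ΣK]·(ρV²/2) = [0.0126·3.54/0.108 + 1.65]·(1030·8.62²/2) = [0.413 + 1.65]·3.827e+04 = 7.894e+04 Pa.
ΔP = 7.894e+04 Pa = 0.789 bar.

ΔP ≈ 0.789 bar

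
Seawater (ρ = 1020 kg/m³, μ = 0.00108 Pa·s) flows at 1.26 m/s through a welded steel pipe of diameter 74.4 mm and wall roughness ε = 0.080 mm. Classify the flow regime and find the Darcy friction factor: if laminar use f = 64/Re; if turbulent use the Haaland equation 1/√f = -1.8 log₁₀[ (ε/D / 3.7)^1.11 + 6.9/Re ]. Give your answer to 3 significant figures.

f ≈ 0.0225

Re = ρVD/μ = 1020·1.26·0.0744/0.00108 = 8.854e+04.
Re > 4000 → turbulent. ε/D = 8e-05/0.0744 = 0.00108; Haaland: 1/√f = -1.8 log₁₀[0.000119 + 7.79e-05] = 6.672, so f = 0.02247.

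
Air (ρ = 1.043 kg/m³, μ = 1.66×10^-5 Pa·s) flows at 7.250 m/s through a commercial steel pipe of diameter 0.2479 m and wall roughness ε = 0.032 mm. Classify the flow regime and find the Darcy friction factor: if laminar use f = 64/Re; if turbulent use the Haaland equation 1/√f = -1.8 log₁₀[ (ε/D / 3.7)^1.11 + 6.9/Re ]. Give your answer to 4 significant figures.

Re = ρVD/μ = 1.043·7.25·0.2479/1.66e-05 = 1.129e+05.
Re > 4000 → turbulent. ε/D = 3.2e-05/0.2479 = 0.000129; Haaland: 1/√f = -1.8 log₁₀[1.13e-05 + 6.11e-05] = 7.453, so f = 0.018.

f ≈ 0.01800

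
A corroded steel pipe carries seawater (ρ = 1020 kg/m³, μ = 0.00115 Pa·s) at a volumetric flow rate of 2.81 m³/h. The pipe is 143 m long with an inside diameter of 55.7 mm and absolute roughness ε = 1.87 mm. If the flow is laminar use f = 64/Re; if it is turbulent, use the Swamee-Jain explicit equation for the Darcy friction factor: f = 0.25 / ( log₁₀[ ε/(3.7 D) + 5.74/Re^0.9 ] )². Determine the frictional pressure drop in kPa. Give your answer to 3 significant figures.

ΔP ≈ 8.41 kPa

Q = 2.81 m³/h = 2.81/3600 = 0.0007806 m³/s.
Cross-sectional area A = πD²/4 = π(0.0557)²/4 = 0.002437 m²; mean velocity V = Q/A = 0.0007806/0.002437 = 0.3203 m/s.
Reynolds number Re = ρVD/μ = 1020 · 0.3203 · 0.0557 / 0.00115 = 1.583e+04.
Re > 4000 → turbulent. Relative roughness ε/D = 0.00187/0.0557 = 0.0336. Swamee-Jain: f = 0.25/(log₁₀[0.0336/3.7 + 5.74/1.583e+04^0.9])² = 0.25/(log₁₀[0.00907 + 0.000954])² = 0.25/(-1.999)² = 0.06257.
Darcy-Weisbach: ΔP = f(L/D)(ρV²/2) = 0.06257·(143/0.0557)·(1020·0.3203²/2) = 0.06257·2567·52.33 = 8407 Pa.
ΔP = 8407 Pa = 8.41 kPa.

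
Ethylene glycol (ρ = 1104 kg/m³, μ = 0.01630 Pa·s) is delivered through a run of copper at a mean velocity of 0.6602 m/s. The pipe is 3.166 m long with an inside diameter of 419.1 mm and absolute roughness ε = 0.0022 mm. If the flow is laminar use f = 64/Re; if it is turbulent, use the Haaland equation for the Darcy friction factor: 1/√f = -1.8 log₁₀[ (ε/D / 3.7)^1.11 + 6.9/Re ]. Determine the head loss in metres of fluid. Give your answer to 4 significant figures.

Reynolds number Re = ρVD/μ = 1104 · 0.6602 · 0.4191 / 0.0163 = 1.874e+04.
Re > 4000 → turbulent. Relative roughness ε/D = 2.2e-06/0.4191 = 5.25e-06. Haaland: 1/√f = -1.8 log₁₀[(5.25e-06/3.7)^1.11 + 6.9/1.874e+04] = -1.8 log₁₀[3.23e-07 + 0.000368] = 6.18, so f = 0.02618.
Darcy-Weisbach: ΔP = f(L/D)(ρV²/2) = 0.02618·(3.166/0.4191)·(1104·0.6602²/2) = 0.02618·7.554·240.6 = 47.58 Pa.
Head loss h_f = ΔP/(ρg) = 47.58/(1104·9.81) = 0.004394 m.

h_f ≈ 0.004394 m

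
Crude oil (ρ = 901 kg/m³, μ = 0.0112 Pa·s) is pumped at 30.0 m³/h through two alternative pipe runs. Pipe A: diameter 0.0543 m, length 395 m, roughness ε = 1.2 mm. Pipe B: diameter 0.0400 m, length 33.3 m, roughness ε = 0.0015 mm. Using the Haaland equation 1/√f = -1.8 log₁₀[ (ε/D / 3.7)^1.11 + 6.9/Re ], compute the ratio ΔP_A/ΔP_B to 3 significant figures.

ΔP_A/ΔP_B ≈ 5.36

Pipe A: V = Q/A = 0.008333/0.002316 = 3.599 m/s; Re = 1.572e+04; ε/D = 0.0221; Haaland → f = 0.05289; ΔP_A = f(L/D)(ρV²/2) = 2.244e+06 Pa.
Pipe B: V = Q/A = 0.008333/0.001257 = 6.631 m/s; Re = 2.134e+04; ε/D = 3.75e-05; Haaland → f = 0.02539; ΔP_B = f(L/D)(ρV²/2) = 4.188e+05 Pa.
ΔP_A/ΔP_B = 2.244e+06/4.188e+05 = 5.36.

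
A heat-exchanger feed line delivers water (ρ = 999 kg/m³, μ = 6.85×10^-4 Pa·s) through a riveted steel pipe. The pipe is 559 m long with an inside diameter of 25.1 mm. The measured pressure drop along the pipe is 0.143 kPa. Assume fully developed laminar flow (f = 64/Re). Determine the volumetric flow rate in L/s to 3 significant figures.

For laminar flow, f = 64/Re with Re = ρVD/μ, so Darcy-Weisbach reduces to ΔP = 32μLV/D². Solving for V: V = ΔP·D²/(32μL) = 143·(0.0251)²/(32·0.000685·559) = 0.007352 m/s.
Check: Re = ρVD/μ = 999·0.007352·0.0251/0.000685 = 269.1 < 2300, so the laminar assumption holds.
Q = V·A = 0.007352·(π/4·0.0251²) = 3.638e-06 m³/s = 0.00364 L/s.

Q ≈ 0.00364 L/s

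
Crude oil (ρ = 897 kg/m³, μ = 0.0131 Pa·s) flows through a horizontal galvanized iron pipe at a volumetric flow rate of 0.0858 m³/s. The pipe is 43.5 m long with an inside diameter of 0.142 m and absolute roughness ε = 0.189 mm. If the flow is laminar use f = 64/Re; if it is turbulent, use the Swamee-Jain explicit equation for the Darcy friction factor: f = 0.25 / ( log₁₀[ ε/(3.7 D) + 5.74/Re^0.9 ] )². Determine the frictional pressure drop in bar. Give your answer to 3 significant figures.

Cross-sectional area A = πD²/4 = π(0.142)²/4 = 0.01584 m²; mean velocity V = Q/A = 0.0858/0.01584 = 5.418 m/s.
Reynolds number Re = ρVD/μ = 897 · 5.418 · 0.142 / 0.0131 = 5.268e+04.
Re > 4000 → turbulent. Relative roughness ε/D = 0.000189/0.142 = 0.00133. Swamee-Jain: f = 0.25/(log₁₀[0.00133/3.7 + 5.74/5.268e+04^0.9])² = 0.25/(log₁₀[0.00036 + 0.000323])² = 0.25/(-3.166)² = 0.02495.
Darcy-Weisbach: ΔP = f(L/D)(ρV²/2) = 0.02495·(43.5/0.142)·(897·5.418²/2) = 0.02495·306.3·1.316e+04 = 1.006e+05 Pa.
ΔP = 1.006e+05 Pa = 1.01 bar.

ΔP ≈ 1.01 bar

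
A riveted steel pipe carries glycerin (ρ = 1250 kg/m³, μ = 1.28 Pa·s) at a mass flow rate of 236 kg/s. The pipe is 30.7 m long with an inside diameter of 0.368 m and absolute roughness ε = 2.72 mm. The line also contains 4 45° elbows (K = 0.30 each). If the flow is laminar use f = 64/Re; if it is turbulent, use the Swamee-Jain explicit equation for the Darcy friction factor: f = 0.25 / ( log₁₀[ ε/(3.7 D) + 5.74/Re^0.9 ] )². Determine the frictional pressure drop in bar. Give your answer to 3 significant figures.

A = πD²/4 = π(0.368)²/4 = 0.1064 m²; mean velocity V = ṁ/(ρA) = 236/(1250 · 0.1064) = 1.775 m/s.
Reynolds number Re = ρVD/μ = 1250 · 1.775 · 0.368 / 1.28 = 637.9.
Re < 2300 → laminar flow, so f = 64/Re = 64/637.9 = 0.1003 (the turbulent correlation is not needed).
Total minor-loss coefficient ΣK = 4·0.3 = 1.2.
ΔP = [f·L/D + ΣK]·(ρV²/2) = [0.1003·30.7/0.368 + 1.2]·(1250·1.775²/2) = [8.37 + 1.2]·1969 = 1.885e+04 Pa.
ΔP = 1.885e+04 Pa = 0.188 bar.

ΔP ≈ 0.188 bar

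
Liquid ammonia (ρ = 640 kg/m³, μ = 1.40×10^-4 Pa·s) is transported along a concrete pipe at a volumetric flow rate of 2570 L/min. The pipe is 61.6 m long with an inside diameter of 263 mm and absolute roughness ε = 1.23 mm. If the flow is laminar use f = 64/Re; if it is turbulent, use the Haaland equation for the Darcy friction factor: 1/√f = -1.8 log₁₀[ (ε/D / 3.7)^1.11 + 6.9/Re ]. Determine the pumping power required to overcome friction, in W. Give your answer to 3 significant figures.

Q = 2570 L/min = 2570/60000 = 0.04283 m³/s.
Cross-sectional area A = πD²/4 = π(0.263)²/4 = 0.05433 m²; mean velocity V = Q/A = 0.04283/0.05433 = 0.7885 m/s.
Reynolds number Re = ρVD/μ = 640 · 0.7885 · 0.263 / 0.00014 = 9.48e+05.
Re > 4000 → turbulent. Relative roughness ε/D = 0.00123/0.263 = 0.00468. Haaland: 1/√f = -1.8 log₁₀[(0.00468/3.7)^1.11 + 6.9/9.48e+05] = -1.8 log₁₀[0.000607 + 7.28e-06] = 5.781, so f = 0.02992.
Darcy-Weisbach: ΔP = f(L/D)(ρV²/2) = 0.02992·(61.6/0.263)·(640·0.7885²/2) = 0.02992·234.2·198.9 = 1394 Pa.
Pumping power P = QΔP = 0.04283·1394 = 59.71 W = 59.7 W.

P ≈ 59.7 W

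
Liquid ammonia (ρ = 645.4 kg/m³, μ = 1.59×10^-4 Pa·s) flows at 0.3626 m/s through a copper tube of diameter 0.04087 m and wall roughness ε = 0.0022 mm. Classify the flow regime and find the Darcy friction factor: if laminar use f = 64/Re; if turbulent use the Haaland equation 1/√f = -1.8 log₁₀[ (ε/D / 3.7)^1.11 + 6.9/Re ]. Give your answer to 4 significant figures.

Re = ρVD/μ = 645.4·0.3626·0.04087/0.000159 = 6.015e+04.
Re > 4000 → turbulent. ε/D = 2.2e-06/0.04087 = 5.38e-05; Haaland: 1/√f = -1.8 log₁₀[4.27e-06 + 0.000115] = 7.064, so f = 0.02004.

f ≈ 0.02004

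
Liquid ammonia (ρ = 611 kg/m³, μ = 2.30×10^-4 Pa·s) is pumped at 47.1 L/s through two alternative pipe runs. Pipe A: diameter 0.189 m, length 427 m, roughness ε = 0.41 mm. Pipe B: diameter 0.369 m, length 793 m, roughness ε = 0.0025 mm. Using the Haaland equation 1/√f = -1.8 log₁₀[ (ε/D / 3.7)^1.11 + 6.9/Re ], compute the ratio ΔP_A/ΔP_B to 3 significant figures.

ΔP_A/ΔP_B ≈ 27.4

Pipe A: V = Q/A = 0.0471/0.02806 = 1.679 m/s; Re = 8.429e+05; ε/D = 0.00217; Haaland → f = 0.02416; ΔP_A = f(L/D)(ρV²/2) = 4.701e+04 Pa.
Pipe B: V = Q/A = 0.0471/0.1069 = 0.4404 m/s; Re = 4.317e+05; ε/D = 6.78e-06; Haaland → f = 0.01348; ΔP_B = f(L/D)(ρV²/2) = 1717 Pa.
ΔP_A/ΔP_B = 4.701e+04/1717 = 27.4.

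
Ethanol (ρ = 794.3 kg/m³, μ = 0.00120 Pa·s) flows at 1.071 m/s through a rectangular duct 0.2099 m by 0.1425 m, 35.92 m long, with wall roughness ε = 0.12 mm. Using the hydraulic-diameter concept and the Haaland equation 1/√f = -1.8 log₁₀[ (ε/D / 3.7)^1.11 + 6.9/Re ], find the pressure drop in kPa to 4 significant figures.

ΔP ≈ 1.976 kPa

Hydraulic diameter D_h = 4A/P = 4·(0.2099·0.1425)/(2·(0.2099+0.1425)) = 0.1196/0.7048 = 0.1698 m.
Re = ρVD_h/μ = 794.3·1.071·0.1698/0.0012 = 1.203e+05.
ε/D_h = 0.00012/0.1698 = 0.000707; Haaland gives 1/√f = -1.8 log₁₀[7.45e-05+5.73e-05] = 6.984, so f = 0.0205.
ΔP = f(L/D_h)(ρV²/2) = 0.0205·35.92/0.1698·455.5 = 1976 Pa.
ΔP = 1.976 kPa.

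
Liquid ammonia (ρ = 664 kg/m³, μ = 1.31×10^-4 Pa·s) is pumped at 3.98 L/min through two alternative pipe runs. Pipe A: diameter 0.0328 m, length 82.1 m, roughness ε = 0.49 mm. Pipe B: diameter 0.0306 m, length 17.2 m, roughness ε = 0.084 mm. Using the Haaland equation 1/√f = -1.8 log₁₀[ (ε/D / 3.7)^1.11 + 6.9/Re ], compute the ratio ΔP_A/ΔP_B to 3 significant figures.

ΔP_A/ΔP_B ≈ 4.87

Pipe A: V = Q/A = 6.633e-05/0.000845 = 0.0785 m/s; Re = 1.305e+04; ε/D = 0.0149; Haaland → f = 0.04696; ΔP_A = f(L/D)(ρV²/2) = 240.5 Pa.
Pipe B: V = Q/A = 6.633e-05/0.0007354 = 0.0902 m/s; Re = 1.399e+04; ε/D = 0.00275; Haaland → f = 0.0325; ΔP_B = f(L/D)(ρV²/2) = 49.35 Pa.
ΔP_A/ΔP_B = 240.5/49.35 = 4.87.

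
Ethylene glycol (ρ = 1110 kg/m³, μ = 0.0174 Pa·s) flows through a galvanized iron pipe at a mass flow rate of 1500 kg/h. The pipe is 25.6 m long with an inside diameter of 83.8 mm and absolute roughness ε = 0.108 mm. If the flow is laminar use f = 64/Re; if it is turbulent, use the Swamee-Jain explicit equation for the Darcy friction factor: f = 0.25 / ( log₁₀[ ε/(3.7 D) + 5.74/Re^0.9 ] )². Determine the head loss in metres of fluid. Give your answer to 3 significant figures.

h_f ≈ 0.0127 m

ṁ = 1500 kg/h = 1500/3600 = 0.4167 kg/s.
A = πD²/4 = π(0.0838)²/4 = 0.005515 m²; mean velocity V = ṁ/(ρA) = 0.4167/(1110 · 0.005515) = 0.06806 m/s.
Reynolds number Re = ρVD/μ = 1110 · 0.06806 · 0.0838 / 0.0174 = 363.8.
Re < 2300 → laminar flow, so f = 64/Re = 64/363.8 = 0.1759 (the turbulent correlation is not needed).
Darcy-Weisbach: ΔP = f(L/D)(ρV²/2) = 0.1759·(25.6/0.0838)·(1110·0.06806²/2) = 0.1759·305.5·2.571 = 138.1 Pa.
Head loss h_f = ΔP/(ρg) = 138.1/(1110·9.81) = 0.0127 m.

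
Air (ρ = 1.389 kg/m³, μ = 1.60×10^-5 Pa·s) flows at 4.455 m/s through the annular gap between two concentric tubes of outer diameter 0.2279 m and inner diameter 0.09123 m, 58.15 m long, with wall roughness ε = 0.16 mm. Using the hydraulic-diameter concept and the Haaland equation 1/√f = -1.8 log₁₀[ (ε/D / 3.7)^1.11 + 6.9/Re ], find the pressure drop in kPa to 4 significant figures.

Hydraulic diameter D_h = 4A/P = D_o - D_i = 0.2279 - 0.09123 = 0.1367 m.
Re = ρVD_h/μ = 1.389·4.455·0.1367/1.6e-05 = 5.286e+04.
ε/D_h = 0.00016/0.1367 = 0.00117; Haaland gives 1/√f = -1.8 log₁₀[0.00013+0.000131] = 6.45, so f = 0.02404.
ΔP = f(L/D_h)(ρV²/2) = 0.02404·58.15/0.1367·13.78 = 141 Pa.
ΔP = 0.1410 kPa.

ΔP ≈ 0.1410 kPa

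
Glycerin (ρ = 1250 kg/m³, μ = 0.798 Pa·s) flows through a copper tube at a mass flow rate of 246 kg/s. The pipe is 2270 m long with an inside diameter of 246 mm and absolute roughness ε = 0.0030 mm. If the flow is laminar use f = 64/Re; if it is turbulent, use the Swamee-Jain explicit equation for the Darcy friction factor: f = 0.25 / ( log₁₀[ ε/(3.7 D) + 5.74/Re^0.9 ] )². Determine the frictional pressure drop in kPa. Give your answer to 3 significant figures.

A = πD²/4 = π(0.246)²/4 = 0.04753 m²; mean velocity V = ṁ/(ρA) = 246/(1250 · 0.04753) = 4.141 m/s.
Reynolds number Re = ρVD/μ = 1250 · 4.141 · 0.246 / 0.798 = 1596.
Re < 2300 → laminar flow, so f = 64/Re = 64/1596 = 0.04011 (the turbulent correlation is not needed).
Darcy-Weisbach: ΔP = f(L/D)(ρV²/2) = 0.04011·(2270/0.246)·(1250·4.141²/2) = 0.04011·9228·1.072e+04 = 3.966e+06 Pa.
ΔP = 3.966e+06 Pa = 3970 kPa.

ΔP ≈ 3970 kPa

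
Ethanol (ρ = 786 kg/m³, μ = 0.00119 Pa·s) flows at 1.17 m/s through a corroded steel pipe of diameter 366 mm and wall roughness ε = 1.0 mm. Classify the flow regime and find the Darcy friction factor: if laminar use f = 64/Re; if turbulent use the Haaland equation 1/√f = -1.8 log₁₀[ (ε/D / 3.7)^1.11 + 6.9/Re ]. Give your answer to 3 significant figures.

Re = ρVD/μ = 786·1.17·0.366/0.00119 = 2.828e+05.
Re > 4000 → turbulent. ε/D = 0.001/0.366 = 0.00273; Haaland: 1/√f = -1.8 log₁₀[0.000334 + 2.44e-05] = 6.202, so f = 0.026.

f ≈ 0.0260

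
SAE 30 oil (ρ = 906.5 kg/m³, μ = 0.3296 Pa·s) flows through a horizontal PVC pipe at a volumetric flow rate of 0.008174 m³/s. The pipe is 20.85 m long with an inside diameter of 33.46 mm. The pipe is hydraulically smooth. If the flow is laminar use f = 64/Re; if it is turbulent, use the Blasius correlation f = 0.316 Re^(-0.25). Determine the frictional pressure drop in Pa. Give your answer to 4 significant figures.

Cross-sectional area A = πD²/4 = π(0.03346)²/4 = 0.0008793 m²; mean velocity V = Q/A = 0.008174/0.0008793 = 9.296 m/s.
Reynolds number Re = ρVD/μ = 906.5 · 9.296 · 0.03346 / 0.33 = 855.5.
Re < 2300 → laminar flow, so f = 64/Re = 64/855.5 = 0.07481 (the turbulent correlation is not needed).
Darcy-Weisbach: ΔP = f(L/D)(ρV²/2) = 0.07481·(20.85/0.03346)·(906.5·9.296²/2) = 0.07481·623.1·3.917e+04 = 1.826e+06 Pa.

ΔP ≈ 1826000 Pa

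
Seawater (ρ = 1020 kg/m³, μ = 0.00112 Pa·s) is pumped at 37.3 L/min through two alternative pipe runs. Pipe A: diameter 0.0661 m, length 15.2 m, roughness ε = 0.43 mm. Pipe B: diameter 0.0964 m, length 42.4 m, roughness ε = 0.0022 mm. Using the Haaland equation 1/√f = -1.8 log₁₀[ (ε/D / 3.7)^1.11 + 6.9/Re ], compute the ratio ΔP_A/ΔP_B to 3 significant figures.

Pipe A: V = Q/A = 0.0006217/0.003432 = 0.1812 m/s; Re = 1.091e+04; ε/D = 0.00651; Haaland → f = 0.03877; ΔP_A = f(L/D)(ρV²/2) = 149.2 Pa.
Pipe B: V = Q/A = 0.0006217/0.007299 = 0.08518 m/s; Re = 7478; ε/D = 2.28e-05; Haaland → f = 0.03353; ΔP_B = f(L/D)(ρV²/2) = 54.56 Pa.
ΔP_A/ΔP_B = 149.2/54.56 = 2.73.

ΔP_A/ΔP_B ≈ 2.73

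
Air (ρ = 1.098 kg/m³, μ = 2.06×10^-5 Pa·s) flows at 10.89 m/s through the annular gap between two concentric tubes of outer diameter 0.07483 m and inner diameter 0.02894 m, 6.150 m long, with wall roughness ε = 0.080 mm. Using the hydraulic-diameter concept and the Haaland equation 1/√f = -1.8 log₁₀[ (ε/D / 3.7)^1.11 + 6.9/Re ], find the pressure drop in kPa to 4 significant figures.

Hydraulic diameter D_h = 4A/P = D_o - D_i = 0.07483 - 0.02894 = 0.04589 m.
Re = ρVD_h/μ = 1.098·10.89·0.04589/2.06e-05 = 2.664e+04.
ε/D_h = 8e-05/0.04589 = 0.00174; Haaland gives 1/√f = -1.8 log₁₀[0.000203+0.000259] = 6.004, so f = 0.02774.
ΔP = f(L/D_h)(ρV²/2) = 0.02774·6.15/0.04589·65.11 = 242.1 Pa.
ΔP = 0.2421 kPa.

ΔP ≈ 0.2421 kPa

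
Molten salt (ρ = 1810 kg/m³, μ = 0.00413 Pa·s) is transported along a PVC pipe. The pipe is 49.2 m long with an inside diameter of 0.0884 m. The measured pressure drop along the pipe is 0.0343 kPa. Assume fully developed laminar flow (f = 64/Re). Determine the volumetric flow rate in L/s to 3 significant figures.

Q ≈ 0.253 L/s

For laminar flow, f = 64/Re with Re = ρVD/μ, so Darcy-Weisbach reduces to ΔP = 32μLV/D². Solving for V: V = ΔP·D²/(32μL) = 34.3·(0.0884)²/(32·0.00413·49.2) = 0.04122 m/s.
Check: Re = ρVD/μ = 1810·0.04122·0.0884/0.00413 = 1597 < 2300, so the laminar assumption holds.
Q = V·A = 0.04122·(π/4·0.0884²) = 0.000253 m³/s = 0.253 L/s.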